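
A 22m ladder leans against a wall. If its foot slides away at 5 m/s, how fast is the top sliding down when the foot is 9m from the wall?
45√403/403 ≈ 2.242 m/s

x² + y² = 22²
2x·dx/dt + 2y·dy/dt = 0
dy/dt = -x/y · dx/dt = -9/√403 · 5 = -45√403/403 m/s
The top is descending at 45√403/403 ≈ 2.242 m/s.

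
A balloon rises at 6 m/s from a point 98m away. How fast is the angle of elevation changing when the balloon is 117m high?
0.025244 rad/s

tan(θ) = y/98
sec²(θ) · dθ/dt = (1/98) · dy/dt
dθ/dt = cos²(θ)/98 · 6 = 98/(98² + 117²) · 6
dθ/dt = 0.025244 rad/s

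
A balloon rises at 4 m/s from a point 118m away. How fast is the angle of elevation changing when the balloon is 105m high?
0.018919 rad/s

tan(θ) = y/118
sec²(θ) · dθ/dt = (1/118) · dy/dt
dθ/dt = cos²(θ)/118 · 4 = 118/(118² + 105²) · 4
dθ/dt = 0.018919 rad/s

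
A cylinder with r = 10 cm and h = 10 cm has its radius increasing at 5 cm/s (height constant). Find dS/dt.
300π cm²/s

S = 2πrh + 2πr² (lateral + bases)
dS/dt = (2πh + 4πr)·dr/dt = (2π·10 + 4π·10)·5
= 300π cm²/s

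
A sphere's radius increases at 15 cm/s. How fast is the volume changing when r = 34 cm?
69360π cm³/s

V = (4/3)πr³
dV/dt = dV/dr · dr/dt = 4πr² · 15
At r = 34: dV/dt = 69360π cm³/s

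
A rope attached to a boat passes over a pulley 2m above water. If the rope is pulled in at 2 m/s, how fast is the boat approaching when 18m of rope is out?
9√5/10 ≈ 2.012 m/s

rope² = x² + 2²
x = √(18² - 2²) = 8√5
dx/dt = (rope/x) · d(rope)/dt = (18/(8√5)) · (-2) = -9√5/10 m/s
The boat approaches at 9√5/10 ≈ 2.012 m/s.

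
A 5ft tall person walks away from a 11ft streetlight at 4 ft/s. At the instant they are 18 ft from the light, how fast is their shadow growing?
10/3 ft/s

By similar triangles: 11/(x+s) = 5/s
Solving: s = 5x/6
ds/dt = 5/6 · dx/dt = 5/6 · 4 = 10/3 ft/s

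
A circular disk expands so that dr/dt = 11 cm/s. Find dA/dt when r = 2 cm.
44π cm²/s

A = πr²
dA/dt = 2πr · dr/dt = 2π(2)(11) = 44π cm²/s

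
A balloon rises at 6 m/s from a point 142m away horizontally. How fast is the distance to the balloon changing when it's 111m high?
666√32485/32485 ≈ 3.695 m/s

z² = 142² + y²
z = √(142² + 111²) = √32485
dz/dt = y/z · dy/dt = 111/√32485 · 6 = 666√32485/32485 ≈ 3.695 m/s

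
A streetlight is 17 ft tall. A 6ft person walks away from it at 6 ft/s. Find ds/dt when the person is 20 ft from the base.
36/11 ft/s

By similar triangles: 17/(x+s) = 6/s
Solving: s = 6x/11
ds/dt = 6/11 · dx/dt = 6/11 · 6 = 36/11 ft/s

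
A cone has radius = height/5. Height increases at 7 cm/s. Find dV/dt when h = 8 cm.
448π/25 cm³/s

V = (1/3)π(h/5)²h = πh³/75
dV/dt = πh²/25 · 7
At h = 8: dV/dt = 448π/25 cm³/s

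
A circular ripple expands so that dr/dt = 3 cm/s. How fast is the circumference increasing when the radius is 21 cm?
6π cm/s

C = 2πr
dC/dt = 2π · dr/dt = 2π · 3 = 6π cm/s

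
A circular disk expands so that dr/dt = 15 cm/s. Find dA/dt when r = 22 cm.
660π cm²/s

A = πr²
dA/dt = 2πr · dr/dt = 2π(22)(15) = 660π cm²/s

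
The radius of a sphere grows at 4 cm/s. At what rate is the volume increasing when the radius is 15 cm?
3600π cm³/s

V = (4/3)πr³
dV/dt = dV/dr · dr/dt = 4πr² · 4
At r = 15: dV/dt = 3600π cm³/s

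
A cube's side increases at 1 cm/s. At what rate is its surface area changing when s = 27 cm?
324 cm²/s

A = 6s²
dA/dt = 12s · ds/dt = 12·27·1 = 324 cm²/s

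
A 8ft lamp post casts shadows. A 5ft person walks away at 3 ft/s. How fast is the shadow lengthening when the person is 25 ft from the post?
5 ft/s

By similar triangles: 8/(x+s) = 5/s
Solving: s = 5x/3
ds/dt = 5/3 · dx/dt = 5/3 · 3 = 5 ft/s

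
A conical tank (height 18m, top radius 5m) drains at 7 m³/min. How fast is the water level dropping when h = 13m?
2268/(4225π) ≈ 0.1709 m/min

r/h = 5/18, so r = (5/18)h
V = (1/3)πr²h = (1/3)π((5/18)h)²h = (25/972)πh³
dV/dh = (25/324)πh²
dh/dt = (dV/dt)/(dV/dh) = -7/((25/324)π·13²) = -2268/(4225π) m/min
The level is dropping at 2268/(4225π) ≈ 0.1709 m/min.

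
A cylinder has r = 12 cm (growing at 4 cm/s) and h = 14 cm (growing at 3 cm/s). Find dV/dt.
1776π cm³/s

V = πr²h
dV/dt = 2πrh·dr/dt + πr²·dh/dt
= 2π(12)(14)(4) + π(12)²(3)
= 1776π cm³/s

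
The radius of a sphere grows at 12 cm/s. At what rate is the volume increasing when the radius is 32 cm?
49152π cm³/s

V = (4/3)πr³
dV/dt = dV/dr · dr/dt = 4πr² · 12
At r = 32: dV/dt = 49152π cm³/s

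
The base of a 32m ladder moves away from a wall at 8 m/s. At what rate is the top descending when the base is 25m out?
200√399/399 ≈ 10.01 m/s

x² + y² = 32²
2x·dx/dt + 2y·dy/dt = 0
dy/dt = -x/y · dx/dt = -25/√399 · 8 = -200√399/399 m/s
The top is descending at 200√399/399 ≈ 10.01 m/s.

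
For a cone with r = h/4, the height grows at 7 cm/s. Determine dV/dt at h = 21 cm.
3087π/16 cm³/s

V = (1/3)π(h/4)²h = πh³/48
dV/dt = πh²/16 · 7
At h = 21: dV/dt = 3087π/16 cm³/s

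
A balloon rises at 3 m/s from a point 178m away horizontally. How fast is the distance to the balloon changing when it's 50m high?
75√8546/8546 ≈ 0.8113 m/s

z² = 178² + y²
z = √(178² + 50²) = 2√8546
dz/dt = y/z · dy/dt = 50/(2√8546) · 3 = 75√8546/8546 ≈ 0.8113 m/s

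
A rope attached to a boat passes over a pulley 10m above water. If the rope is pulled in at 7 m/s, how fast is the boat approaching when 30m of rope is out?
21√2/4 ≈ 7.425 m/s

rope² = x² + 10²
x = √(30² - 10²) = 20√2
dx/dt = (rope/x) · d(rope)/dt = (30/(20√2)) · (-7) = -21√2/4 m/s
The boat approaches at 21√2/4 ≈ 7.425 m/s.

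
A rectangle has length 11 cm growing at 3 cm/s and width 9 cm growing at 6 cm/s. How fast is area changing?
93 cm²/s

A = lw
dA/dt = w·dl/dt + l·dw/dt = 9·3 + 11·6 = 93 cm²/s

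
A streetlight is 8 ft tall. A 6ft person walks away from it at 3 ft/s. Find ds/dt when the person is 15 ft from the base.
9 ft/s

By similar triangles: 8/(x+s) = 6/s
Solving: s = 6x/2
ds/dt = 6/2 · dx/dt = 3 · 3 = 9 ft/s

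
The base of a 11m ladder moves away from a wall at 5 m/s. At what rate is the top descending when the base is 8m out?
40√57/57 ≈ 5.298 m/s

x² + y² = 11²
2x·dx/dt + 2y·dy/dt = 0
dy/dt = -x/y · dx/dt = -8/√57 · 5 = -40√57/57 m/s
The top is descending at 40√57/57 ≈ 5.298 m/s.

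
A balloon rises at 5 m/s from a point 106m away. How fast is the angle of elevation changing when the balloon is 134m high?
0.018156 rad/s

tan(θ) = y/106
sec²(θ) · dθ/dt = (1/106) · dy/dt
dθ/dt = cos²(θ)/106 · 5 = 106/(106² + 134²) · 5
dθ/dt = 0.018156 rad/s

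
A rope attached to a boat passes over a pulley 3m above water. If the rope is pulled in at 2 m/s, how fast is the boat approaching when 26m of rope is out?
52√667/667 ≈ 2.013 m/s

rope² = x² + 3²
x = √(26² - 3²) = √667
dx/dt = (rope/x) · d(rope)/dt = (26/√667) · (-2) = -52√667/667 m/s
The boat approaches at 52√667/667 ≈ 2.013 m/s.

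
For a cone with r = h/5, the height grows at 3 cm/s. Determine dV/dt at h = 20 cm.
48π cm³/s

V = (1/3)π(h/5)²h = πh³/75
dV/dt = πh²/25 · 3
At h = 20: dV/dt = 48π cm³/s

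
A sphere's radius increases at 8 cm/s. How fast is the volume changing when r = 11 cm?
3872π cm³/s

V = (4/3)πr³
dV/dt = dV/dr · dr/dt = 4πr² · 8
At r = 11: dV/dt = 3872π cm³/s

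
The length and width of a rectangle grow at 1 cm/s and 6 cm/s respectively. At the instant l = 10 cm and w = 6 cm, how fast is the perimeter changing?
14 cm/s

P = 2(l + w)
dP/dt = 2(dl/dt + dw/dt) = 2(1 + 6) = 14 cm/s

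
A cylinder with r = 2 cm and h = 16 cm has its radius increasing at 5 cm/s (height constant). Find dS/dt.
200π cm²/s

S = 2πrh + 2πr² (lateral + bases)
dS/dt = (2πh + 4πr)·dr/dt = (2π·16 + 4π·2)·5
= 200π cm²/s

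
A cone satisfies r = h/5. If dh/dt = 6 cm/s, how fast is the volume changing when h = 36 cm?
7776π/25 cm³/s

V = (1/3)π(h/5)²h = πh³/75
dV/dt = πh²/25 · 6
At h = 36: dV/dt = 7776π/25 cm³/s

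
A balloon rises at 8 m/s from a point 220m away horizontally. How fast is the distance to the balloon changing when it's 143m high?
104√569/569 ≈ 4.36 m/s

z² = 220² + y²
z = √(220² + 143²) = 11√569
dz/dt = y/z · dy/dt = 143/(11√569) · 8 = 104√569/569 ≈ 4.36 m/s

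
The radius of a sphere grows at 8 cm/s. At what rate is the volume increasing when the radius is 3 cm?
288π cm³/s

V = (4/3)πr³
dV/dt = dV/dr · dr/dt = 4πr² · 8
At r = 3: dV/dt = 288π cm³/s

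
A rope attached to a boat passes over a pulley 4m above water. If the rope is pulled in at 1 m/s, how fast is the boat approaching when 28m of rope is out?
7√3/12 ≈ 1.01 m/s

rope² = x² + 4²
x = √(28² - 4²) = 16√3
dx/dt = (rope/x) · d(rope)/dt = (28/(16√3)) · (-1) = -7√3/12 m/s
The boat approaches at 7√3/12 ≈ 1.01 m/s.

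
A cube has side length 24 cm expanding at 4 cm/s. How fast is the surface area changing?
1152 cm²/s

A = 6s²
dA/dt = 12s · ds/dt = 12·24·4 = 1152 cm²/s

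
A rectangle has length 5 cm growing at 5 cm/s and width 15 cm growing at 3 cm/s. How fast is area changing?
90 cm²/s

A = lw
dA/dt = w·dl/dt + l·dw/dt = 15·5 + 5·3 = 90 cm²/s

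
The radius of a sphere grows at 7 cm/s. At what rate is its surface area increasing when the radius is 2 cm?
112π cm²/s

S = 4πr²
dS/dt = dS/dr · dr/dt = 8πr · 7
At r = 2: dS/dt = 112π cm²/s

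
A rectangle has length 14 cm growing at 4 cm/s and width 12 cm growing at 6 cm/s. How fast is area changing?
132 cm²/s

A = lw
dA/dt = w·dl/dt + l·dw/dt = 12·4 + 14·6 = 132 cm²/s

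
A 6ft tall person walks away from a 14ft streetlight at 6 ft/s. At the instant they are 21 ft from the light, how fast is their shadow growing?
9/2 ft/s

By similar triangles: 14/(x+s) = 6/s
Solving: s = 6x/8
ds/dt = 6/8 · dx/dt = 3/4 · 6 = 9/2 ft/s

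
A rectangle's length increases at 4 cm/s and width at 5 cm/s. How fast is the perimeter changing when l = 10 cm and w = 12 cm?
18 cm/s

P = 2(l + w)
dP/dt = 2(dl/dt + dw/dt) = 2(4 + 5) = 18 cm/s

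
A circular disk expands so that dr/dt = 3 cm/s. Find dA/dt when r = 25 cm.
150π cm²/s

A = πr²
dA/dt = 2πr · dr/dt = 2π(25)(3) = 150π cm²/s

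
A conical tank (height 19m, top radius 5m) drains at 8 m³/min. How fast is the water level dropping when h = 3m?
2888/(225π) ≈ 4.086 m/min

r/h = 5/19, so r = (5/19)h
V = (1/3)πr²h = (1/3)π((5/19)h)²h = (25/1083)πh³
dV/dh = (25/361)πh²
dh/dt = (dV/dt)/(dV/dh) = -8/((25/361)π·3²) = -2888/(225π) m/min
The level is dropping at 2888/(225π) ≈ 4.086 m/min.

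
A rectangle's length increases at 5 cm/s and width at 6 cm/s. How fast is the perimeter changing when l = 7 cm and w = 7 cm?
22 cm/s

P = 2(l + w)
dP/dt = 2(dl/dt + dw/dt) = 2(5 + 6) = 22 cm/s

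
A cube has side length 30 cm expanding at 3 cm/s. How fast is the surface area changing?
1080 cm²/s

A = 6s²
dA/dt = 12s · ds/dt = 12·30·3 = 1080 cm²/s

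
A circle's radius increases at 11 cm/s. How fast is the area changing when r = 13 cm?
286π cm²/s

A = πr²
dA/dt = 2πr · dr/dt = 2π(13)(11) = 286π cm²/s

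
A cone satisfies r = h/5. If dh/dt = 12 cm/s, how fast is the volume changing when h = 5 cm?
12π cm³/s

V = (1/3)π(h/5)²h = πh³/75
dV/dt = πh²/25 · 12
At h = 5: dV/dt = 12π cm³/s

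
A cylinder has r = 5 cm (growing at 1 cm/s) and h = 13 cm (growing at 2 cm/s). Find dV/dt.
180π cm³/s

V = πr²h
dV/dt = 2πrh·dr/dt + πr²·dh/dt
= 2π(5)(13)(1) + π(5)²(2)
= 180π cm³/s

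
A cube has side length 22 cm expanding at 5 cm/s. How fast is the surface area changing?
1320 cm²/s

A = 6s²
dA/dt = 12s · ds/dt = 12·22·5 = 1320 cm²/s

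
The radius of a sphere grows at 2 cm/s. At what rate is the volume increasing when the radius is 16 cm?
2048π cm³/s

V = (4/3)πr³
dV/dt = dV/dr · dr/dt = 4πr² · 2
At r = 16: dV/dt = 2048π cm³/s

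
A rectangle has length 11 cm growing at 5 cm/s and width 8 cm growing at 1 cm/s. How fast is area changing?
51 cm²/s

A = lw
dA/dt = w·dl/dt + l·dw/dt = 8·5 + 11·1 = 51 cm²/s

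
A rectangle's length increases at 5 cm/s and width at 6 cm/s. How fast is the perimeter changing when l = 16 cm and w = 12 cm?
22 cm/s

P = 2(l + w)
dP/dt = 2(dl/dt + dw/dt) = 2(5 + 6) = 22 cm/s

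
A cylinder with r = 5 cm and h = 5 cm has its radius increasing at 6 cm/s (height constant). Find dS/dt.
180π cm²/s

S = 2πrh + 2πr² (lateral + bases)
dS/dt = (2πh + 4πr)·dr/dt = (2π·5 + 4π·5)·6
= 180π cm²/s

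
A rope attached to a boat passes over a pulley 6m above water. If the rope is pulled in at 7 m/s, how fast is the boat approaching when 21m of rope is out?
49√5/15 ≈ 7.304 m/s

rope² = x² + 6²
x = √(21² - 6²) = 9√5
dx/dt = (rope/x) · d(rope)/dt = (21/(9√5)) · (-7) = -49√5/15 m/s
The boat approaches at 49√5/15 ≈ 7.304 m/s.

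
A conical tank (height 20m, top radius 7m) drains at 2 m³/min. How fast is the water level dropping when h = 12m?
50/(441π) ≈ 0.03609 m/min

r/h = 7/20, so r = (7/20)h
V = (1/3)πr²h = (1/3)π((7/20)h)²h = (49/1200)πh³
dV/dh = (49/400)πh²
dh/dt = (dV/dt)/(dV/dh) = -2/((49/400)π·12²) = -50/(441π) m/min
The level is dropping at 50/(441π) ≈ 0.03609 m/min.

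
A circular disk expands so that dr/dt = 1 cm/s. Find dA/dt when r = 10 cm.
20π cm²/s

A = πr²
dA/dt = 2πr · dr/dt = 2π(10)(1) = 20π cm²/s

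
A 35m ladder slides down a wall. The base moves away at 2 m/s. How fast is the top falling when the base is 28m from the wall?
8/3 ≈ 2.667 m/s

x² + y² = 35²
2x·dx/dt + 2y·dy/dt = 0
dy/dt = -x/y · dx/dt = -28/21 · 2 = -8/3 m/s
The top is descending at 8/3 ≈ 2.667 m/s.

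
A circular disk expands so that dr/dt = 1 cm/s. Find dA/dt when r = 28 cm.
56π cm²/s

A = πr²
dA/dt = 2πr · dr/dt = 2π(28)(1) = 56π cm²/s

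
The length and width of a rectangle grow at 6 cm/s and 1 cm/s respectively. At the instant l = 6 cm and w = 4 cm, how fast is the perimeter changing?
14 cm/s

P = 2(l + w)
dP/dt = 2(dl/dt + dw/dt) = 2(6 + 1) = 14 cm/s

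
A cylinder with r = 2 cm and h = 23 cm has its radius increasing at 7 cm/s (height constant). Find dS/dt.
378π cm²/s

S = 2πrh + 2πr² (lateral + bases)
dS/dt = (2πh + 4πr)·dr/dt = (2π·23 + 4π·2)·7
= 378π cm²/s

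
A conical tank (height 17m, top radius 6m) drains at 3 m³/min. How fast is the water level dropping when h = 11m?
289/(1452π) ≈ 0.06336 m/min

r/h = 6/17, so r = (6/17)h
V = (1/3)πr²h = (1/3)π((6/17)h)²h = (12/289)πh³
dV/dh = (36/289)πh²
dh/dt = (dV/dt)/(dV/dh) = -3/((36/289)π·11²) = -289/(1452π) m/min
The level is dropping at 289/(1452π) ≈ 0.06336 m/min.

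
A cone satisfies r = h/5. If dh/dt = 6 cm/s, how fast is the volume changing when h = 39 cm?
9126π/25 cm³/s

V = (1/3)π(h/5)²h = πh³/75
dV/dt = πh²/25 · 6
At h = 39: dV/dt = 9126π/25 cm³/s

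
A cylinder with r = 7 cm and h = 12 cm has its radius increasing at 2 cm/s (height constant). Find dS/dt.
104π cm²/s

S = 2πrh + 2πr² (lateral + bases)
dS/dt = (2πh + 4πr)·dr/dt = (2π·12 + 4π·7)·2
= 104π cm²/s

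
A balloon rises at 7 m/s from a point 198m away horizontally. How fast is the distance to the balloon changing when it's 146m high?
511√15130/15130 ≈ 4.154 m/s

z² = 198² + y²
z = √(198² + 146²) = 2√15130
dz/dt = y/z · dy/dt = 146/(2√15130) · 7 = 511√15130/15130 ≈ 4.154 m/s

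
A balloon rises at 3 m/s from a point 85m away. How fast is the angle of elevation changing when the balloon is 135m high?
0.01002 rad/s

tan(θ) = y/85
sec²(θ) · dθ/dt = (1/85) · dy/dt
dθ/dt = cos²(θ)/85 · 3 = 85/(85² + 135²) · 3
dθ/dt = 0.01002 rad/s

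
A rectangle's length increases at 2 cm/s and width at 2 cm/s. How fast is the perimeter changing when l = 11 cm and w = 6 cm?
8 cm/s

P = 2(l + w)
dP/dt = 2(dl/dt + dw/dt) = 2(2 + 2) = 8 cm/s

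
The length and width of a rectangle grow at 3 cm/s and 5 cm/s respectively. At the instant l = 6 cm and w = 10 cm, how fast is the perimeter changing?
16 cm/s

P = 2(l + w)
dP/dt = 2(dl/dt + dw/dt) = 2(3 + 5) = 16 cm/s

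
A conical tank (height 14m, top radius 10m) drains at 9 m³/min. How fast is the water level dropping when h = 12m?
49/(400π) ≈ 0.03899 m/min

r/h = 10/14, so r = (5/7)h
V = (1/3)πr²h = (1/3)π((5/7)h)²h = (25/147)πh³
dV/dh = (25/49)πh²
dh/dt = (dV/dt)/(dV/dh) = -9/((25/49)π·12²) = -49/(400π) m/min
The level is dropping at 49/(400π) ≈ 0.03899 m/min.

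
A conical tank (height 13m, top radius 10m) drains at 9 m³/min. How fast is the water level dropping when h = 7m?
1521/(4900π) ≈ 0.09881 m/min

r/h = 10/13, so r = (10/13)h
V = (1/3)πr²h = (1/3)π((10/13)h)²h = (100/507)πh³
dV/dh = (100/169)πh²
dh/dt = (dV/dt)/(dV/dh) = -9/((100/169)π·7²) = -1521/(4900π) m/min
The level is dropping at 1521/(4900π) ≈ 0.09881 m/min.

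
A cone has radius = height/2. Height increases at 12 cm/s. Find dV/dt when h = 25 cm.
1875π cm³/s

V = (1/3)π(h/2)²h = πh³/12
dV/dt = πh²/4 · 12
At h = 25: dV/dt = 1875π cm³/s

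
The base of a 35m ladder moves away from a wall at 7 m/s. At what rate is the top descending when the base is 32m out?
224√201/201 ≈ 15.8 m/s

x² + y² = 35²
2x·dx/dt + 2y·dy/dt = 0
dy/dt = -x/y · dx/dt = -32/√201 · 7 = -224√201/201 m/s
The top is descending at 224√201/201 ≈ 15.8 m/s.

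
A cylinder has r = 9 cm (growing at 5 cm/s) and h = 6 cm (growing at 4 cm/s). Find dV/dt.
864π cm³/s

V = πr²h
dV/dt = 2πrh·dr/dt + πr²·dh/dt
= 2π(9)(6)(5) + π(9)²(4)
= 864π cm³/s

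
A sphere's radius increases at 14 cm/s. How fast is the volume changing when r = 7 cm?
2744π cm³/s

V = (4/3)πr³
dV/dt = dV/dr · dr/dt = 4πr² · 14
At r = 7: dV/dt = 2744π cm³/s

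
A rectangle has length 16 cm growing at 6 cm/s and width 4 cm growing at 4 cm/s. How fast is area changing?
88 cm²/s

A = lw
dA/dt = w·dl/dt + l·dw/dt = 4·6 + 16·4 = 88 cm²/s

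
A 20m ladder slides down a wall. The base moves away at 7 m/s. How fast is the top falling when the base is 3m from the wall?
21√391/391 ≈ 1.062 m/s

x² + y² = 20²
2x·dx/dt + 2y·dy/dt = 0
dy/dt = -x/y · dx/dt = -3/√391 · 7 = -21√391/391 m/s
The top is descending at 21√391/391 ≈ 1.062 m/s.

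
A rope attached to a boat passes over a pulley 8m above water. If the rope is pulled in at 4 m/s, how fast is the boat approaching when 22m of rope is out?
44√105/105 ≈ 4.294 m/s

rope² = x² + 8²
x = √(22² - 8²) = 2√105
dx/dt = (rope/x) · d(rope)/dt = (22/(2√105)) · (-4) = -44√105/105 m/s
The boat approaches at 44√105/105 ≈ 4.294 m/s.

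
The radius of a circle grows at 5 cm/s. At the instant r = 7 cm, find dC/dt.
10π cm/s

C = 2πr
dC/dt = 2π · dr/dt = 2π · 5 = 10π cm/s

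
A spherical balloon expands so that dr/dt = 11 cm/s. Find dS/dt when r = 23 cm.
2024π cm²/s

S = 4πr²
dS/dt = dS/dr · dr/dt = 8πr · 11
At r = 23: dS/dt = 2024π cm²/s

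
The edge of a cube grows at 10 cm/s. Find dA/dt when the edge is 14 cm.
1680 cm²/s

A = 6s²
dA/dt = 12s · ds/dt = 12·14·10 = 1680 cm²/s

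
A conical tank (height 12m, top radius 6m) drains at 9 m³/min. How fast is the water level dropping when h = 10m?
9/(25π) ≈ 0.1146 m/min

r/h = 6/12, so r = (1/2)h
V = (1/3)πr²h = (1/3)π((1/2)h)²h = (1/12)πh³
dV/dh = (1/4)πh²
dh/dt = (dV/dt)/(dV/dh) = -9/((1/4)π·10²) = -9/(25π) m/min
The level is dropping at 9/(25π) ≈ 0.1146 m/min.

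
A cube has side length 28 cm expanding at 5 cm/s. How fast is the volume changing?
11760 cm³/s

V = s³
dV/dt = 3s² · ds/dt = 3·28²·5 = 11760 cm³/s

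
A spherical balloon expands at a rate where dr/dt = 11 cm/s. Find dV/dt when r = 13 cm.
7436π cm³/s

V = (4/3)πr³
dV/dt = dV/dr · dr/dt = 4πr² · 11
At r = 13: dV/dt = 7436π cm³/s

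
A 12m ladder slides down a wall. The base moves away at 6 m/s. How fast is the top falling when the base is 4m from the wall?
3√2/2 ≈ 2.121 m/s

x² + y² = 12²
2x·dx/dt + 2y·dy/dt = 0
dy/dt = -x/y · dx/dt = -4/(8√2) · 6 = -3√2/2 m/s
The top is descending at 3√2/2 ≈ 2.121 m/s.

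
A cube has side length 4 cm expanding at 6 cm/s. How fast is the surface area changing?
288 cm²/s

A = 6s²
dA/dt = 12s · ds/dt = 12·4·6 = 288 cm²/s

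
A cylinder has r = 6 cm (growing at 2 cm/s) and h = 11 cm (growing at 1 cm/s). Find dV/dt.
300π cm³/s

V = πr²h
dV/dt = 2πrh·dr/dt + πr²·dh/dt
= 2π(6)(11)(2) + π(6)²(1)
= 300π cm³/s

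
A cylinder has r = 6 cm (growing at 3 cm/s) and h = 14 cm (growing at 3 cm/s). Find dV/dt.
612π cm³/s

V = πr²h
dV/dt = 2πrh·dr/dt + πr²·dh/dt
= 2π(6)(14)(3) + π(6)²(3)
= 612π cm³/s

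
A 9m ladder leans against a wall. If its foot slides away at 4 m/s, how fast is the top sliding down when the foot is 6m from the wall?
8√5/5 ≈ 3.578 m/s

x² + y² = 9²
2x·dx/dt + 2y·dy/dt = 0
dy/dt = -x/y · dx/dt = -6/(3√5) · 4 = -8√5/5 m/s
The top is descending at 8√5/5 ≈ 3.578 m/s.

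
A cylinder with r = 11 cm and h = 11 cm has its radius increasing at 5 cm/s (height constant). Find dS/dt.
330π cm²/s

S = 2πrh + 2πr² (lateral + bases)
dS/dt = (2πh + 4πr)·dr/dt = (2π·11 + 4π·11)·5
= 330π cm²/s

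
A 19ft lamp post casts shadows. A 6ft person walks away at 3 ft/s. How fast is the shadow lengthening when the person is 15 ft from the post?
18/13 ft/s

By similar triangles: 19/(x+s) = 6/s
Solving: s = 6x/13
ds/dt = 6/13 · dx/dt = 6/13 · 3 = 18/13 ft/s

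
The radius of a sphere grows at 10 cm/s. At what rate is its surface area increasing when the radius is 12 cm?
960π cm²/s

S = 4πr²
dS/dt = dS/dr · dr/dt = 8πr · 10
At r = 12: dS/dt = 960π cm²/s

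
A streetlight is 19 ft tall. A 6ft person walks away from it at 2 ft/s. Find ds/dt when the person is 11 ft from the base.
12/13 ft/s

By similar triangles: 19/(x+s) = 6/s
Solving: s = 6x/13
ds/dt = 6/13 · dx/dt = 6/13 · 2 = 12/13 ft/s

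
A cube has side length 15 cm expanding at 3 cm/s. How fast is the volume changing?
2025 cm³/s

V = s³
dV/dt = 3s² · ds/dt = 3·15²·3 = 2025 cm³/s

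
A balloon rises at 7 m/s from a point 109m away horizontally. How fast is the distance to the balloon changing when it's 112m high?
784√977/4885 ≈ 5.016 m/s

z² = 109² + y²
z = √(109² + 112²) = 5√977
dz/dt = y/z · dy/dt = 112/(5√977) · 7 = 784√977/4885 ≈ 5.016 m/s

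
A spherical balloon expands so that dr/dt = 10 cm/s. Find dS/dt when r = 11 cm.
880π cm²/s

S = 4πr²
dS/dt = dS/dr · dr/dt = 8πr · 10
At r = 11: dS/dt = 880π cm²/s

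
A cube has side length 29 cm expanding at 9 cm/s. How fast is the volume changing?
22707 cm³/s

V = s³
dV/dt = 3s² · ds/dt = 3·29²·9 = 22707 cm³/s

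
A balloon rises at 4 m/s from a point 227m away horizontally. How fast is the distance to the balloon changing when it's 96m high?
384√60745/60745 ≈ 1.558 m/s

z² = 227² + y²
z = √(227² + 96²) = √60745
dz/dt = y/z · dy/dt = 96/√60745 · 4 = 384√60745/60745 ≈ 1.558 m/s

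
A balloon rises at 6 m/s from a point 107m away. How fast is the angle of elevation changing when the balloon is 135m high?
0.021635 rad/s

tan(θ) = y/107
sec²(θ) · dθ/dt = (1/107) · dy/dt
dθ/dt = cos²(θ)/107 · 6 = 107/(107² + 135²) · 6
dθ/dt = 0.021635 rad/s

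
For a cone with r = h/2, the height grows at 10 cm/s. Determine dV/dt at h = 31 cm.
4805π/2 cm³/s

V = (1/3)π(h/2)²h = πh³/12
dV/dt = πh²/4 · 10
At h = 31: dV/dt = 4805π/2 cm³/s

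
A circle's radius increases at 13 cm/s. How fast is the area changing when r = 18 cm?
468π cm²/s

A = πr²
dA/dt = 2πr · dr/dt = 2π(18)(13) = 468π cm²/s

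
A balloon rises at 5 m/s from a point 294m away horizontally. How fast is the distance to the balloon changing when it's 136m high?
340√26233/26233 ≈ 2.099 m/s

z² = 294² + y²
z = √(294² + 136²) = 2√26233
dz/dt = y/z · dy/dt = 136/(2√26233) · 5 = 340√26233/26233 ≈ 2.099 m/s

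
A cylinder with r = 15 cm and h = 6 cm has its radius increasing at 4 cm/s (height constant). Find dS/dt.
288π cm²/s

S = 2πrh + 2πr² (lateral + bases)
dS/dt = (2πh + 4πr)·dr/dt = (2π·6 + 4π·15)·4
= 288π cm²/s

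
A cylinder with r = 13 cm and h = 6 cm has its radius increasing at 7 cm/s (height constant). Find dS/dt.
448π cm²/s

S = 2πrh + 2πr² (lateral + bases)
dS/dt = (2πh + 4πr)·dr/dt = (2π·6 + 4π·13)·7
= 448π cm²/s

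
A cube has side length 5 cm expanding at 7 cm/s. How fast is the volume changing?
525 cm³/s

V = s³
dV/dt = 3s² · ds/dt = 3·5²·7 = 525 cm³/s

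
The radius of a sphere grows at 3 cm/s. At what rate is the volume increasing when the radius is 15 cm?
2700π cm³/s

V = (4/3)πr³
dV/dt = dV/dr · dr/dt = 4πr² · 3
At r = 15: dV/dt = 2700π cm³/s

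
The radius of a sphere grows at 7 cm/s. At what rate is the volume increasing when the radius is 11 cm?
3388π cm³/s

V = (4/3)πr³
dV/dt = dV/dr · dr/dt = 4πr² · 7
At r = 11: dV/dt = 3388π cm³/s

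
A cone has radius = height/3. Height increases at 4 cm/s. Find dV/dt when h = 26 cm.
2704π/9 cm³/s

V = (1/3)π(h/3)²h = πh³/27
dV/dt = πh²/9 · 4
At h = 26: dV/dt = 2704π/9 cm³/s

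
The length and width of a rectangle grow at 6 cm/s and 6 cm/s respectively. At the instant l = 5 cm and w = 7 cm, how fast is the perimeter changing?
24 cm/s

P = 2(l + w)
dP/dt = 2(dl/dt + dw/dt) = 2(6 + 6) = 24 cm/s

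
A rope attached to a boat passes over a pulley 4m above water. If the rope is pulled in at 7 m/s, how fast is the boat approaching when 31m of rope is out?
31√105/45 ≈ 7.059 m/s

rope² = x² + 4²
x = √(31² - 4²) = 3√105
dx/dt = (rope/x) · d(rope)/dt = (31/(3√105)) · (-7) = -31√105/45 m/s
The boat approaches at 31√105/45 ≈ 7.059 m/s.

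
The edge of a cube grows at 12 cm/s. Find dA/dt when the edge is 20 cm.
2880 cm²/s

A = 6s²
dA/dt = 12s · ds/dt = 12·20·12 = 2880 cm²/s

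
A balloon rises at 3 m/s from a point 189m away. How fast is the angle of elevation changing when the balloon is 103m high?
0.012238 rad/s

tan(θ) = y/189
sec²(θ) · dθ/dt = (1/189) · dy/dt
dθ/dt = cos²(θ)/189 · 3 = 189/(189² + 103²) · 3
dθ/dt = 0.012238 rad/s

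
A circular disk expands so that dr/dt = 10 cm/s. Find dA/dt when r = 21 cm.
420π cm²/s

A = πr²
dA/dt = 2πr · dr/dt = 2π(21)(10) = 420π cm²/s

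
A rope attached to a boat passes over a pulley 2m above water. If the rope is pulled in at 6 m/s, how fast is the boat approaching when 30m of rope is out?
45√14/28 ≈ 6.013 m/s

rope² = x² + 2²
x = √(30² - 2²) = 8√14
dx/dt = (rope/x) · d(rope)/dt = (30/(8√14)) · (-6) = -45√14/28 m/s
The boat approaches at 45√14/28 ≈ 6.013 m/s.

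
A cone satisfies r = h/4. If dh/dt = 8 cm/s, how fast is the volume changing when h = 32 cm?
512π cm³/s

V = (1/3)π(h/4)²h = πh³/48
dV/dt = πh²/16 · 8
At h = 32: dV/dt = 512π cm³/s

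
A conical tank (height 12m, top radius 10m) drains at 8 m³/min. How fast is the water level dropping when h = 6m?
8/(25π) ≈ 0.1019 m/min

r/h = 10/12, so r = (5/6)h
V = (1/3)πr²h = (1/3)π((5/6)h)²h = (25/108)πh³
dV/dh = (25/36)πh²
dh/dt = (dV/dt)/(dV/dh) = -8/((25/36)π·6²) = -8/(25π) m/min
The level is dropping at 8/(25π) ≈ 0.1019 m/min.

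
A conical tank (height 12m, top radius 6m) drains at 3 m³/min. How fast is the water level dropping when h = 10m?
3/(25π) ≈ 0.0382 m/min

r/h = 6/12, so r = (1/2)h
V = (1/3)πr²h = (1/3)π((1/2)h)²h = (1/12)πh³
dV/dh = (1/4)πh²
dh/dt = (dV/dt)/(dV/dh) = -3/((1/4)π·10²) = -3/(25π) m/min
The level is dropping at 3/(25π) ≈ 0.0382 m/min.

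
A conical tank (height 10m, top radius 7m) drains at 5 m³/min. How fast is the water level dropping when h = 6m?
125/(441π) ≈ 0.09022 m/min

r/h = 7/10, so r = (7/10)h
V = (1/3)πr²h = (1/3)π((7/10)h)²h = (49/300)πh³
dV/dh = (49/100)πh²
dh/dt = (dV/dt)/(dV/dh) = -5/((49/100)π·6²) = -125/(441π) m/min
The level is dropping at 125/(441π) ≈ 0.09022 m/min.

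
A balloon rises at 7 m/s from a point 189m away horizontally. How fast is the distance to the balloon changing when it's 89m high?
623√43642/43642 ≈ 2.982 m/s

z² = 189² + y²
z = √(189² + 89²) = √43642
dz/dt = y/z · dy/dt = 89/√43642 · 7 = 623√43642/43642 ≈ 2.982 m/s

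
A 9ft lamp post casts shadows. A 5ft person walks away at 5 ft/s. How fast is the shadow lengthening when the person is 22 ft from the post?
25/4 ft/s

By similar triangles: 9/(x+s) = 5/s
Solving: s = 5x/4
ds/dt = 5/4 · dx/dt = 5/4 · 5 = 25/4 ft/s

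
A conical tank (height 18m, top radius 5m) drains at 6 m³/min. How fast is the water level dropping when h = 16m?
243/(800π) ≈ 0.09669 m/min

r/h = 5/18, so r = (5/18)h
V = (1/3)πr²h = (1/3)π((5/18)h)²h = (25/972)πh³
dV/dh = (25/324)πh²
dh/dt = (dV/dt)/(dV/dh) = -6/((25/324)π·16²) = -243/(800π) m/min
The level is dropping at 243/(800π) ≈ 0.09669 m/min.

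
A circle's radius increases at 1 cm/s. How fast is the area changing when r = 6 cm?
12π cm²/s

A = πr²
dA/dt = 2πr · dr/dt = 2π(6)(1) = 12π cm²/s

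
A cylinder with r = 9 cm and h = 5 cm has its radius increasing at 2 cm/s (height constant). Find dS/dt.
92π cm²/s

S = 2πrh + 2πr² (lateral + bases)
dS/dt = (2πh + 4πr)·dr/dt = (2π·5 + 4π·9)·2
= 92π cm²/s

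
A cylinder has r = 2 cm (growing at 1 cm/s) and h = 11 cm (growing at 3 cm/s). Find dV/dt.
56π cm³/s

V = πr²h
dV/dt = 2πrh·dr/dt + πr²·dh/dt
= 2π(2)(11)(1) + π(2)²(3)
= 56π cm³/s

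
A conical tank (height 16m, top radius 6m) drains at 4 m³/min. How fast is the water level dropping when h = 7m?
256/(441π) ≈ 0.1848 m/min

r/h = 6/16, so r = (3/8)h
V = (1/3)πr²h = (1/3)π((3/8)h)²h = (3/64)πh³
dV/dh = (9/64)πh²
dh/dt = (dV/dt)/(dV/dh) = -4/((9/64)π·7²) = -256/(441π) m/min
The level is dropping at 256/(441π) ≈ 0.1848 m/min.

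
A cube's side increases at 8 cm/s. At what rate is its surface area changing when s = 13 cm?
1248 cm²/s

A = 6s²
dA/dt = 12s · ds/dt = 12·13·8 = 1248 cm²/s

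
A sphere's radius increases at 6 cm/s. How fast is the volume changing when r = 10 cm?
2400π cm³/s

V = (4/3)πr³
dV/dt = dV/dr · dr/dt = 4πr² · 6
At r = 10: dV/dt = 2400π cm³/s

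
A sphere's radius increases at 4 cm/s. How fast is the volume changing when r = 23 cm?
8464π cm³/s

V = (4/3)πr³
dV/dt = dV/dr · dr/dt = 4πr² · 4
At r = 23: dV/dt = 8464π cm³/s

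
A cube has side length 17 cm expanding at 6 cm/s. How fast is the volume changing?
5202 cm³/s

V = s³
dV/dt = 3s² · ds/dt = 3·17²·6 = 5202 cm³/s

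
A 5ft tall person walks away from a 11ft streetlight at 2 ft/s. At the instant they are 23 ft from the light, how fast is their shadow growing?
5/3 ft/s

By similar triangles: 11/(x+s) = 5/s
Solving: s = 5x/6
ds/dt = 5/6 · dx/dt = 5/6 · 2 = 5/3 ft/s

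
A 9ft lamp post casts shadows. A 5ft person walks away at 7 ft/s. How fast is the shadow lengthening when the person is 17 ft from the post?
35/4 ft/s

By similar triangles: 9/(x+s) = 5/s
Solving: s = 5x/4
ds/dt = 5/4 · dx/dt = 5/4 · 7 = 35/4 ft/s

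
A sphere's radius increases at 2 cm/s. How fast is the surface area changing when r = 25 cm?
400π cm²/s

S = 4πr²
dS/dt = dS/dr · dr/dt = 8πr · 2
At r = 25: dS/dt = 400π cm²/s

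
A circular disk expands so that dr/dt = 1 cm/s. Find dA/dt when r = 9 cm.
18π cm²/s

A = πr²
dA/dt = 2πr · dr/dt = 2π(9)(1) = 18π cm²/s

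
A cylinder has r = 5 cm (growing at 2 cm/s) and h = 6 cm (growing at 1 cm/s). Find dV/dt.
145π cm³/s

V = πr²h
dV/dt = 2πrh·dr/dt + πr²·dh/dt
= 2π(5)(6)(2) + π(5)²(1)
= 145π cm³/s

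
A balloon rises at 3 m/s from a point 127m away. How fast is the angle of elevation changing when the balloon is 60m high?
0.019312 rad/s

tan(θ) = y/127
sec²(θ) · dθ/dt = (1/127) · dy/dt
dθ/dt = cos²(θ)/127 · 3 = 127/(127² + 60²) · 3
dθ/dt = 0.019312 rad/s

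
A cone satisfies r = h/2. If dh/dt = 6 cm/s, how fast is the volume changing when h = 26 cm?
1014π cm³/s

V = (1/3)π(h/2)²h = πh³/12
dV/dt = πh²/4 · 6
At h = 26: dV/dt = 1014π cm³/s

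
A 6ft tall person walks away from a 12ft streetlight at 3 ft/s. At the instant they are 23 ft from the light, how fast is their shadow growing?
3 ft/s

By similar triangles: 12/(x+s) = 6/s
Solving: s = 6x/6
ds/dt = 6/6 · dx/dt = 1 · 3 = 3 ft/s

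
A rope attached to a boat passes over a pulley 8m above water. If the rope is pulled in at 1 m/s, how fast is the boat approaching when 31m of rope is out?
31√897/897 ≈ 1.035 m/s

rope² = x² + 8²
x = √(31² - 8²) = √897
dx/dt = (rope/x) · d(rope)/dt = (31/√897) · (-1) = -31√897/897 m/s
The boat approaches at 31√897/897 ≈ 1.035 m/s.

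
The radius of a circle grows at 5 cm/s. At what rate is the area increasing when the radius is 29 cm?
290π cm²/s

A = πr²
dA/dt = 2πr · dr/dt = 2π(29)(5) = 290π cm²/s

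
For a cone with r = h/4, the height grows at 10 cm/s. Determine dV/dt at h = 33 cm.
5445π/8 cm³/s

V = (1/3)π(h/4)²h = πh³/48
dV/dt = πh²/16 · 10
At h = 33: dV/dt = 5445π/8 cm³/s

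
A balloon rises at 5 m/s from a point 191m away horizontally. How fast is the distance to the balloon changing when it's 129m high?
645√53122/53122 ≈ 2.798 m/s

z² = 191² + y²
z = √(191² + 129²) = √53122
dz/dt = y/z · dy/dt = 129/√53122 · 5 = 645√53122/53122 ≈ 2.798 m/s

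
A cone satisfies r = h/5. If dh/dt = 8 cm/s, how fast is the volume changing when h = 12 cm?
1152π/25 cm³/s

V = (1/3)π(h/5)²h = πh³/75
dV/dt = πh²/25 · 8
At h = 12: dV/dt = 1152π/25 cm³/s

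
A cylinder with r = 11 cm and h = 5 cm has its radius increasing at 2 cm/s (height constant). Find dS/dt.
108π cm²/s

S = 2πrh + 2πr² (lateral + bases)
dS/dt = (2πh + 4πr)·dr/dt = (2π·5 + 4π·11)·2
= 108π cm²/s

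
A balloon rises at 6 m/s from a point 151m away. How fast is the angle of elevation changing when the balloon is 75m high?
0.031872 rad/s

tan(θ) = y/151
sec²(θ) · dθ/dt = (1/151) · dy/dt
dθ/dt = cos²(θ)/151 · 6 = 151/(151² + 75²) · 6
dθ/dt = 0.031872 rad/s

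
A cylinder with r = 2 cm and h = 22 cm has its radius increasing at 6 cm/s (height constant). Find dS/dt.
312π cm²/s

S = 2πrh + 2πr² (lateral + bases)
dS/dt = (2πh + 4πr)·dr/dt = (2π·22 + 4π·2)·6
= 312π cm²/s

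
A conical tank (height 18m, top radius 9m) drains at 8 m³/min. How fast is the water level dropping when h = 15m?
32/(225π) ≈ 0.04527 m/min

r/h = 9/18, so r = (1/2)h
V = (1/3)πr²h = (1/3)π((1/2)h)²h = (1/12)πh³
dV/dh = (1/4)πh²
dh/dt = (dV/dt)/(dV/dh) = -8/((1/4)π·15²) = -32/(225π) m/min
The level is dropping at 32/(225π) ≈ 0.04527 m/min.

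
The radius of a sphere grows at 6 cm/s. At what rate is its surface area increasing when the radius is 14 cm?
672π cm²/s

S = 4πr²
dS/dt = dS/dr · dr/dt = 8πr · 6
At r = 14: dS/dt = 672π cm²/s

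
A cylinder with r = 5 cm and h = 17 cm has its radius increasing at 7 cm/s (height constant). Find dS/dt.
378π cm²/s

S = 2πrh + 2πr² (lateral + bases)
dS/dt = (2πh + 4πr)·dr/dt = (2π·17 + 4π·5)·7
= 378π cm²/s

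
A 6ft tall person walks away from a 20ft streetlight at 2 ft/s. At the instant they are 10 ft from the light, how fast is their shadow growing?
6/7 ft/s

By similar triangles: 20/(x+s) = 6/s
Solving: s = 6x/14
ds/dt = 6/14 · dx/dt = 3/7 · 2 = 6/7 ft/s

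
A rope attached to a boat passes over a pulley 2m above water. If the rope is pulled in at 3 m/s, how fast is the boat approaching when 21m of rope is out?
63√437/437 ≈ 3.014 m/s

rope² = x² + 2²
x = √(21² - 2²) = √437
dx/dt = (rope/x) · d(rope)/dt = (21/√437) · (-3) = -63√437/437 m/s
The boat approaches at 63√437/437 ≈ 3.014 m/s.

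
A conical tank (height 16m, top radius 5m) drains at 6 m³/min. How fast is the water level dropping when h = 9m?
512/(675π) ≈ 0.2414 m/min

r/h = 5/16, so r = (5/16)h
V = (1/3)πr²h = (1/3)π((5/16)h)²h = (25/768)πh³
dV/dh = (25/256)πh²
dh/dt = (dV/dt)/(dV/dh) = -6/((25/256)π·9²) = -512/(675π) m/min
The level is dropping at 512/(675π) ≈ 0.2414 m/min.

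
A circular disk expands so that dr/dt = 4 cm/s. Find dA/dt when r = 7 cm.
56π cm²/s

A = πr²
dA/dt = 2πr · dr/dt = 2π(7)(4) = 56π cm²/s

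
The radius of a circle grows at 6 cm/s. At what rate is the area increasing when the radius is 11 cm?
132π cm²/s

A = πr²
dA/dt = 2πr · dr/dt = 2π(11)(6) = 132π cm²/s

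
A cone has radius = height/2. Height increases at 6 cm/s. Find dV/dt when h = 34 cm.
1734π cm³/s

V = (1/3)π(h/2)²h = πh³/12
dV/dt = πh²/4 · 6
At h = 34: dV/dt = 1734π cm³/s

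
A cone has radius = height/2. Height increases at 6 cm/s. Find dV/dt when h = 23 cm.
1587π/2 cm³/s

V = (1/3)π(h/2)²h = πh³/12
dV/dt = πh²/4 · 6
At h = 23: dV/dt = 1587π/2 cm³/s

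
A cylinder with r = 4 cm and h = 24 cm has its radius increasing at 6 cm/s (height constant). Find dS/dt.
384π cm²/s

S = 2πrh + 2πr² (lateral + bases)
dS/dt = (2πh + 4πr)·dr/dt = (2π·24 + 4π·4)·6
= 384π cm²/s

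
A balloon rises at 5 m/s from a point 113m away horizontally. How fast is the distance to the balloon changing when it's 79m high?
79√19010/3802 ≈ 2.865 m/s

z² = 113² + y²
z = √(113² + 79²) = √19010
dz/dt = y/z · dy/dt = 79/√19010 · 5 = 79√19010/3802 ≈ 2.865 m/s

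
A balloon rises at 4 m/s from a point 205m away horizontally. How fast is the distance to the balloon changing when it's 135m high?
54√2410/1205 ≈ 2.2 m/s

z² = 205² + y²
z = √(205² + 135²) = 5√2410
dz/dt = y/z · dy/dt = 135/(5√2410) · 4 = 54√2410/1205 ≈ 2.2 m/s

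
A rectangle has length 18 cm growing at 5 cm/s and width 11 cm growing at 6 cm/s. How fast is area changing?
163 cm²/s

A = lw
dA/dt = w·dl/dt + l·dw/dt = 11·5 + 18·6 = 163 cm²/s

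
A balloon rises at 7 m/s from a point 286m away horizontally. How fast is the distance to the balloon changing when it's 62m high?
217√21410/21410 ≈ 1.483 m/s

z² = 286² + y²
z = √(286² + 62²) = 2√21410
dz/dt = y/z · dy/dt = 62/(2√21410) · 7 = 217√21410/21410 ≈ 1.483 m/s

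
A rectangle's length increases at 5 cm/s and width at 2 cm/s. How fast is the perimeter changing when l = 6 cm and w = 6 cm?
14 cm/s

P = 2(l + w)
dP/dt = 2(dl/dt + dw/dt) = 2(5 + 2) = 14 cm/s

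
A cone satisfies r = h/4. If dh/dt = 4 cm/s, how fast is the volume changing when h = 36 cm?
324π cm³/s

V = (1/3)π(h/4)²h = πh³/48
dV/dt = πh²/16 · 4
At h = 36: dV/dt = 324π cm³/s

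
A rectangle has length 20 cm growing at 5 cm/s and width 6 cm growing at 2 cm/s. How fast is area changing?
70 cm²/s

A = lw
dA/dt = w·dl/dt + l·dw/dt = 6·5 + 20·2 = 70 cm²/s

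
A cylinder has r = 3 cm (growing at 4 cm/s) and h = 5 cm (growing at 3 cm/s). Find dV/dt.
147π cm³/s

V = πr²h
dV/dt = 2πrh·dr/dt + πr²·dh/dt
= 2π(3)(5)(4) + π(3)²(3)
= 147π cm³/s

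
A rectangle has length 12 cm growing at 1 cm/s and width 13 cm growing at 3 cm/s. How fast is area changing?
49 cm²/s

A = lw
dA/dt = w·dl/dt + l·dw/dt = 13·1 + 12·3 = 49 cm²/s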